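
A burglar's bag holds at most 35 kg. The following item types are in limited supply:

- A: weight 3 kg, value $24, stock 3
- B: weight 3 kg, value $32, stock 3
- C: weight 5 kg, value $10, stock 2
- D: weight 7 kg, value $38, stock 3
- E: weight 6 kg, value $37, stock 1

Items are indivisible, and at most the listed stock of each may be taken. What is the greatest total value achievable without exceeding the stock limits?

$257

Top feasible selections:
- 2×A + 3×B + 2×D + 1×E: weight 35, value 257
- 3×A + 2×B + 2×D + 1×E: weight 35, value 249
Best: $257.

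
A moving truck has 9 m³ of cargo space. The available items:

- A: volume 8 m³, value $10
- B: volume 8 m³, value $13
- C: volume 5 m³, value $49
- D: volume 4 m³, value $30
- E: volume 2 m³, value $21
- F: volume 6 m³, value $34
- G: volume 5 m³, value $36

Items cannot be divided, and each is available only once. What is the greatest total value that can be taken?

Check high-value combinations within 9 m³:
- C+D: volume 5+4=9, value 49+30=79
- C+E: volume 5+2=7, value 49+21=70
- D+G: volume 4+5=9, value 30+36=66
Best: $79.

$79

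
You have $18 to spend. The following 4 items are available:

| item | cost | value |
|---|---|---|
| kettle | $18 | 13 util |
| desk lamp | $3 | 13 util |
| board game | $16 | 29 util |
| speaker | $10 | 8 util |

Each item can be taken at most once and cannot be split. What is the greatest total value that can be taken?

29 util

Check high-value combinations within $18:
- board game: cost 16, value 29
- desk lamp+speaker: cost 3+10=13, value 13+8=21
- desk lamp: cost 3, value 13
- kettle: cost 18, value 13
- speaker: cost 10, value 8
Best: 29 util.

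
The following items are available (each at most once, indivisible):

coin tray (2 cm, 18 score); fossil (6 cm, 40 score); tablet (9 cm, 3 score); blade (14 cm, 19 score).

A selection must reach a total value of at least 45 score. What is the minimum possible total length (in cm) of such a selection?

8

Subsets with value ≥ 45, sorted by total length:
- coin tray+fossil: length 8, value 58
- coin tray+fossil+tablet: length 17, value 61
Minimum length: 8 cm.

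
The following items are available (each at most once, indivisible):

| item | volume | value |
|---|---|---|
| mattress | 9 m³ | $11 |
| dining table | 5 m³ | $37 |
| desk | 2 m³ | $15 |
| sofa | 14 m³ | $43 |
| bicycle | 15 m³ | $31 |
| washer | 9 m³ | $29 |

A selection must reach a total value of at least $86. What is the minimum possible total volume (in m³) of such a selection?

Subsets with value ≥ 86, sorted by total volume:
- dining table+desk+sofa: volume 21, value 95
- mattress+dining table+desk+washer: volume 25, value 92
Minimum volume: 21 m³.

21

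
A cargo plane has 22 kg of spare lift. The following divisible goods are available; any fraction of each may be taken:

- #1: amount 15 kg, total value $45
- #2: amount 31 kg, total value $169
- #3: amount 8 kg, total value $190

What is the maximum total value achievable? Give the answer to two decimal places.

266.32

Take in order of value per unit:
- #3 (190/8 per unit): all 8 → value 190, running total 190.00
- #2 (169/31 per unit): 14 of 31 → value 14×169/31 = 76.3226, running total 266.32
Total 266.32.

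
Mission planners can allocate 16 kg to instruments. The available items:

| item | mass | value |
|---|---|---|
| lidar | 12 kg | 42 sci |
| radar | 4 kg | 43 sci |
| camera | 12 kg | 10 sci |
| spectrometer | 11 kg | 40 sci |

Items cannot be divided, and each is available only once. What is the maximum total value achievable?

85 sci

Check high-value combinations within 16 kg:
- lidar+radar: mass 12+4=16, value 42+43=85
- radar+spectrometer: mass 4+11=15, value 43+40=83
- radar+camera: mass 4+12=16, value 43+10=53
- radar: mass 4, value 43
- lidar: mass 12, value 42
Best: 85 sci.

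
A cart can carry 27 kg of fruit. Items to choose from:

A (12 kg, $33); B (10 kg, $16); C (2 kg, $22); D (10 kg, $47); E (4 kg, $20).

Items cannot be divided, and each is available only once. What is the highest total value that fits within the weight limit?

Check high-value combinations within 27 kg:
- B+C+D+E: weight 10+2+10+4=26, value 16+22+47+20=105
- A+C+D: weight 12+2+10=24, value 33+22+47=102
- A+D+E: weight 12+10+4=26, value 33+47+20=100
- C+D+E: weight 2+10+4=16, value 22+47+20=89
Best: $105.

$105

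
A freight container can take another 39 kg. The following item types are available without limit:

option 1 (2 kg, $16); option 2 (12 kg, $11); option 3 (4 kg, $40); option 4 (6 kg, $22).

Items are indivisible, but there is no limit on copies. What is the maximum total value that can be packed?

$376

Best value-per-unit is option 3 at 40/4; filling with it alone gives 9×40 = 360.
Optimal mix: 1×option 1 + 9×option 3 → weight 38, value 376.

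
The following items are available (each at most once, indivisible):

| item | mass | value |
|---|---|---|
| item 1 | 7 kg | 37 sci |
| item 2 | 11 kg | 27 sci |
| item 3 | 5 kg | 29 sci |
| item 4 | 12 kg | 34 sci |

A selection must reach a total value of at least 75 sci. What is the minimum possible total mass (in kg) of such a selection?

23

Subsets with value ≥ 75, sorted by total mass:
- item 1+item 2+item 3: mass 23, value 93
- item 1+item 3+item 4: mass 24, value 100
- item 2+item 3+item 4: mass 28, value 90
- item 1+item 2+item 4: mass 30, value 98
Minimum mass: 23 kg.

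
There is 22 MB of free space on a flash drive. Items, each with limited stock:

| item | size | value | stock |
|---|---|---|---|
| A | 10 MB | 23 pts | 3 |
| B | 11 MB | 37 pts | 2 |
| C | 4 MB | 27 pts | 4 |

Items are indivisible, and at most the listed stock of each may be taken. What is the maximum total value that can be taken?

108 pts

Top feasible selections:
- 4×C: size 16, value 108
- 1×A + 3×C: size 22, value 104
- 1×B + 2×C: size 19, value 91
- 3×C: size 12, value 81
Best: 108 pts.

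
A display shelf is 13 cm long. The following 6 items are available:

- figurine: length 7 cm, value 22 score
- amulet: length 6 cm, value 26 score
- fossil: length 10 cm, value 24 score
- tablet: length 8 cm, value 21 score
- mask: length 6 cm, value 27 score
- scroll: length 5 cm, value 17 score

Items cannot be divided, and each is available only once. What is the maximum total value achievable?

53 score

Check high-value combinations within 13 cm:
- amulet+mask: length 6+6=12, value 26+27=53
- figurine+mask: length 7+6=13, value 22+27=49
- figurine+amulet: length 7+6=13, value 22+26=48
- mask+scroll: length 6+5=11, value 27+17=44
- amulet+scroll: length 6+5=11, value 26+17=43
Best: 53 score.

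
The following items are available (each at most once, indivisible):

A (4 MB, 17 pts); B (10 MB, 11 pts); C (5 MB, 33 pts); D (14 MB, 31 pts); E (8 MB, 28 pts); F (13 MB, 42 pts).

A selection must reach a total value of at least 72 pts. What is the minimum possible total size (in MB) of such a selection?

17

Subsets with value ≥ 72, sorted by total size:
- A+C+E: size 17, value 78
- C+F: size 18, value 75
- A+C+F: size 22, value 92
Minimum size: 17 MB.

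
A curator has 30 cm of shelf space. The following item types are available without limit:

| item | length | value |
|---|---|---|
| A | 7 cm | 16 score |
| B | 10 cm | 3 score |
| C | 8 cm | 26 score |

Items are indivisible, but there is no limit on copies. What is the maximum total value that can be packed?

Best value-per-unit is C at 26/8; filling with it alone gives 3×26 = 78.
Optimal mix: 2×A + 2×C → length 30, value 84.

84 score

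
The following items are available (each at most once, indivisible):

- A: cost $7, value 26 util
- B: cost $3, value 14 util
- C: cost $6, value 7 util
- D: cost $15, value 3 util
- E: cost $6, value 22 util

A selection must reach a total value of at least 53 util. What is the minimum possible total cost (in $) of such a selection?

16

Subsets with value ≥ 53, sorted by total cost:
- A+B+E: cost 16, value 62
- A+C+E: cost 19, value 55
- A+B+C+E: cost 22, value 69
Minimum cost: 16 $.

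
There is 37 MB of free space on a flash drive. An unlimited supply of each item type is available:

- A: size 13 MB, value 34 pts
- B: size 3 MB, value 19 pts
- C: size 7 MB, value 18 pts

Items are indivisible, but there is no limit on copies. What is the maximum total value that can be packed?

228 pts

Best value-per-unit is B at 19/3, and filling with it alone uses size 12×3=36. No mix of the others beats 12×19 = 228.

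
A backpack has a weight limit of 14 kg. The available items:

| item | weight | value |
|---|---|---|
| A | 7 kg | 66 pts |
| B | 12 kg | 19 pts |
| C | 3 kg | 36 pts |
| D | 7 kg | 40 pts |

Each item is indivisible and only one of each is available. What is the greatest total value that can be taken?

106 pts

This is a 0/1 knapsack; check combinations near the capacity.
- A+D: weight 7+7=14, value 66+40=106
- A+C: weight 7+3=10, value 66+36=102
- C+D: weight 3+7=10, value 36+40=76
- A: weight 7, value 66
Best: 106 pts.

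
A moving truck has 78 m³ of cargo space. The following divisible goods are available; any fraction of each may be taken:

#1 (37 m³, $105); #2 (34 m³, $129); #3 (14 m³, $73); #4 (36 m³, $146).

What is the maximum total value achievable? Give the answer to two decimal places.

Take in order of value per unit:
- #3 (73/14 per unit): all 14 → value 73, running total 73.00
- #4 (146/36 per unit): all 36 → value 146, running total 219.00
- #2 (129/34 per unit): 28 of 34 → value 28×129/34 = 106.2353, running total 325.24
Total 325.24.

325.24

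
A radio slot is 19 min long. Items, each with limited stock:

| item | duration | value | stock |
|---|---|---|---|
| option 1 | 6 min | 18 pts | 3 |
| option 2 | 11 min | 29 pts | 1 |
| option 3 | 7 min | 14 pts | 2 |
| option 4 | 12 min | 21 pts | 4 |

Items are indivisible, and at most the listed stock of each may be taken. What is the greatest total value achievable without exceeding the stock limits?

54 pts

Top feasible selections:
- 3×option 1: duration 18, value 54
- 2×option 1 + 1×option 3: duration 19, value 50
- 1×option 1 + 1×option 2: duration 17, value 47
- 1×option 2 + 1×option 3: duration 18, value 43
Best: 54 pts.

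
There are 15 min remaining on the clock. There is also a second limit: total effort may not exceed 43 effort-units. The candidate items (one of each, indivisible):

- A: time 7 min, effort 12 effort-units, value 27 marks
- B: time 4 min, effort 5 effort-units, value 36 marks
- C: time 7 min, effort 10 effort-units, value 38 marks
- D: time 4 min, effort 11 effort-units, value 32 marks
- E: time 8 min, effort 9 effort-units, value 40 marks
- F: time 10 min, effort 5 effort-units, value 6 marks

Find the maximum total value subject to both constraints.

106 marks

Feasible sets respecting both limits:
- B+C+D: time 15, effort 26, value 106
- A+B+D: time 15, effort 28, value 95
- C+E: time 15, effort 19, value 78
Best: 106 marks.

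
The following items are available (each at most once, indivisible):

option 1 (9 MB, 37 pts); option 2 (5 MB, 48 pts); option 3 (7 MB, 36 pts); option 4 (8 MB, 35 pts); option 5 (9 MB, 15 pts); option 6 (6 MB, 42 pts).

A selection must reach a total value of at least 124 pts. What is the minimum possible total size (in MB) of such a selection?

18

Subsets with value ≥ 124, sorted by total size:
- option 2+option 3+option 6: size 18, value 126
- option 2+option 4+option 6: size 19, value 125
Minimum size: 18 MB.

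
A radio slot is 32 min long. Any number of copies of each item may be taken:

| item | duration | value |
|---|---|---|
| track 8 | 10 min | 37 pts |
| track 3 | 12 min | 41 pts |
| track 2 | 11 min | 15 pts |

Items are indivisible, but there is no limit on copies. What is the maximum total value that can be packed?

115 pts

Best value-per-unit is track 8 at 37/10; filling with it alone gives 3×37 = 111.
Optimal mix: 2×track 8 + 1×track 3 → duration 32, value 115.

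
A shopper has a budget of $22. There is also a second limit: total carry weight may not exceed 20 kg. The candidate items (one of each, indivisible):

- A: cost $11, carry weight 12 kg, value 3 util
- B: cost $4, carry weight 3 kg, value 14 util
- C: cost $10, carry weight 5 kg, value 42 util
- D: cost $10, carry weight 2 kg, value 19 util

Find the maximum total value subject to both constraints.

Feasible sets respecting both limits:
- C+D: cost 20, carry weight 7, value 61
- B+C: cost 14, carry weight 8, value 56
- A+C: cost 21, carry weight 17, value 45
Best: 61 util.

61 util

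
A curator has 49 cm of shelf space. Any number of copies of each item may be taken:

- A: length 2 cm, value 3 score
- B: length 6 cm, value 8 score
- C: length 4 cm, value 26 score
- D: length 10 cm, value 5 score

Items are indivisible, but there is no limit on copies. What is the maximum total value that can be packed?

312 score

Best value-per-unit is C at 26/4, and filling with it alone uses length 12×4=48. No mix of the others beats 12×26 = 312.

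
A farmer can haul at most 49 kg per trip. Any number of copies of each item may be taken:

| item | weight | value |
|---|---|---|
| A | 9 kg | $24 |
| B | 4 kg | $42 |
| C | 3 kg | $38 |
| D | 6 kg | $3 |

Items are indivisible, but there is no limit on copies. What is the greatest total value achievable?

Best value-per-unit is C at 38/3; filling with it alone gives 16×38 = 608.
Optimal mix: 1×B + 15×C → weight 49, value 612.

$612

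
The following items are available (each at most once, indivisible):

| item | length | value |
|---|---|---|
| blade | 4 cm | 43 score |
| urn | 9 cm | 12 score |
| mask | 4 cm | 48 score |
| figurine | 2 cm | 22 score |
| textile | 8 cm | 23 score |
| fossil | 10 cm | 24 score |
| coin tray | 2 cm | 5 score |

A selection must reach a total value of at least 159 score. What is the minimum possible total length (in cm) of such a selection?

28

Subsets with value ≥ 159, sorted by total length:
- blade+mask+figurine+textile+fossil: length 28, value 160
- blade+mask+figurine+textile+fossil+coin tray: length 30, value 165
- blade+urn+mask+figurine+textile+fossil: length 37, value 172
- blade+urn+mask+figurine+textile+fossil+coin tray: length 39, value 177
Minimum length: 28 cm.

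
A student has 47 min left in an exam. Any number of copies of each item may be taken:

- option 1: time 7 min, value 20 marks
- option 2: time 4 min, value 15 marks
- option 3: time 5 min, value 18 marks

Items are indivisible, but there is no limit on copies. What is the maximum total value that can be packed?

174 marks

Best value-per-unit is option 2 at 15/4; filling with it alone gives 11×15 = 165.
Optimal mix: 8×option 2 + 3×option 3 → time 47, value 174.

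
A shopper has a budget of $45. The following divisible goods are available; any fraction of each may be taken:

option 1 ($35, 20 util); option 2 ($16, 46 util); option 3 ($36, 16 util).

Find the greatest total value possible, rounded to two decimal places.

Take in order of value per unit:
- option 2 (46/16 per unit): all 16 → value 46, running total 46.00
- option 1 (20/35 per unit): 29 of 35 → value 29×20/35 = 16.5714, running total 62.57
Total 62.57.

62.57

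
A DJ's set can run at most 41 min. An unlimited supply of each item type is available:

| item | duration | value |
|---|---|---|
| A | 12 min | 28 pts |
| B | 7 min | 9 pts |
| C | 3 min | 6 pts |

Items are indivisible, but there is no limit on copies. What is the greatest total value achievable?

Best value-per-unit is A at 28/12; filling with it alone gives 3×28 = 84.
Optimal mix: 3×A + 1×C → duration 39, value 90.

90 pts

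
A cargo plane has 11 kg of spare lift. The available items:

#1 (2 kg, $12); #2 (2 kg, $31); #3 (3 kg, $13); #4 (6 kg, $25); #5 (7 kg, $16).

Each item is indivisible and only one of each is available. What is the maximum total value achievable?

Check high-value combinations within 11 kg:
- #2+#3+#4: weight 2+3+6=11, value 31+13+25=69
- #1+#2+#4: weight 2+2+6=10, value 12+31+25=68
- #1+#2+#5: weight 2+2+7=11, value 12+31+16=59
- #1+#2+#3: weight 2+2+3=7, value 12+31+13=56
Best: $69.

$69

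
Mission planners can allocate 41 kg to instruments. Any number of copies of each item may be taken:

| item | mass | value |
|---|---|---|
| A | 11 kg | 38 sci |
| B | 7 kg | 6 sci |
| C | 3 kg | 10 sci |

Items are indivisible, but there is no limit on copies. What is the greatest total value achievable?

138 sci

Best value-per-unit is A at 38/11; filling with it alone gives 3×38 = 114.
Optimal mix: 1×A + 10×C → mass 41, value 138.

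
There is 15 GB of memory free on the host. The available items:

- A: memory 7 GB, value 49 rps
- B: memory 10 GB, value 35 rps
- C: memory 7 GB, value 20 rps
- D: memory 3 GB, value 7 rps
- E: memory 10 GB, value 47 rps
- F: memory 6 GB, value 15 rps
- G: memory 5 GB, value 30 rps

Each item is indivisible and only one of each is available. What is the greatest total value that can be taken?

86 rps

Check high-value combinations within 15 GB:
- A+D+G: memory 7+3+5=15, value 49+7+30=86
- A+G: memory 7+5=12, value 49+30=79
- E+G: memory 10+5=15, value 47+30=77
- A+C: memory 7+7=14, value 49+20=69
- B+G: memory 10+5=15, value 35+30=65
Best: 86 rps.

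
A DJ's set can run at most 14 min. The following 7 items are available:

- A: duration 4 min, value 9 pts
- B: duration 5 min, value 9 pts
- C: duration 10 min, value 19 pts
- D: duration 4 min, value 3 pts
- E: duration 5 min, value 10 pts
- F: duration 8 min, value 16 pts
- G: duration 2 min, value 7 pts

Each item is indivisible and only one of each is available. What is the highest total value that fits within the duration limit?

Check high-value combinations within 14 min:
- A+F+G: duration 4+8+2=14, value 9+16+7=32
- A+C: duration 4+10=14, value 9+19=28
- A+B+E: duration 4+5+5=14, value 9+9+10=28
- A+E+G: duration 4+5+2=11, value 9+10+7=26
- C+G: duration 10+2=12, value 19+7=26
Best: 32 pts.

32 pts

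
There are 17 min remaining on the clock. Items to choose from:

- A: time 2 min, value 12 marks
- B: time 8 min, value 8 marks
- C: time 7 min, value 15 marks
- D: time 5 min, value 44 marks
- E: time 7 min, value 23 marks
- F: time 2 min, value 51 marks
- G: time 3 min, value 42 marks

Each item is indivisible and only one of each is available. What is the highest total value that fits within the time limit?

160 marks

Check high-value combinations within 17 min:
- D+E+F+G: time 5+7+2+3=17, value 44+23+51+42=160
- C+D+F+G: time 7+5+2+3=17, value 15+44+51+42=152
- A+D+F+G: time 2+5+2+3=12, value 12+44+51+42=149
- D+F+G: time 5+2+3=10, value 44+51+42=137
Best: 160 marks.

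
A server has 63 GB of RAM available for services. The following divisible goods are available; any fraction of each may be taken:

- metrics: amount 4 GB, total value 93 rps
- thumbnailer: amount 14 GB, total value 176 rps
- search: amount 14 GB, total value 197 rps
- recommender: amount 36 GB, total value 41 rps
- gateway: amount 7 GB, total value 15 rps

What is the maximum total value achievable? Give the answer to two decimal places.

508.33

Take in order of value per unit:
- metrics (93/4 per unit): all 4 → value 93, running total 93.00
- search (197/14 per unit): all 14 → value 197, running total 290.00
- thumbnailer (176/14 per unit): all 14 → value 176, running total 466.00
- gateway (15/7 per unit): all 7 → value 15, running total 481.00
- recommender (41/36 per unit): 24 of 36 → value 24×41/36 = 27.3333, running total 508.33
Total 508.33.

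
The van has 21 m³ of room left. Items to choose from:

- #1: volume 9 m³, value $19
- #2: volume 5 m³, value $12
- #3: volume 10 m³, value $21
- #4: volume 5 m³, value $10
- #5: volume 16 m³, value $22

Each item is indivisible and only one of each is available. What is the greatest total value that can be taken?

Check high-value combinations within 21 m³:
- #2+#3+#4: volume 5+10+5=20, value 12+21+10=43
- #1+#2+#4: volume 9+5+5=19, value 19+12+10=41
- #1+#3: volume 9+10=19, value 19+21=40
- #2+#5: volume 5+16=21, value 12+22=34
- #2+#3: volume 5+10=15, value 12+21=33
Best: $43.

$43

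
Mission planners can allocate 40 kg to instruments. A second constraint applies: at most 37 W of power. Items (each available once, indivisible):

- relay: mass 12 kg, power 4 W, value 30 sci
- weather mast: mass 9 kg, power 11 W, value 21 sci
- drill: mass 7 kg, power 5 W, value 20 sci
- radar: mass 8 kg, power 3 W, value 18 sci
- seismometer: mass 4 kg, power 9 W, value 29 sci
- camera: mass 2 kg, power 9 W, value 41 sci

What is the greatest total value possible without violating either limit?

139 sci

Feasible sets respecting both limits:
- relay+weather mast+radar+seismometer+camera: mass 35, power 36, value 139
- relay+drill+radar+seismometer+camera: mass 33, power 30, value 138
- relay+weather mast+drill+radar+camera: mass 38, power 32, value 130
- weather mast+drill+radar+seismometer+camera: mass 30, power 37, value 129
Best: 139 sci.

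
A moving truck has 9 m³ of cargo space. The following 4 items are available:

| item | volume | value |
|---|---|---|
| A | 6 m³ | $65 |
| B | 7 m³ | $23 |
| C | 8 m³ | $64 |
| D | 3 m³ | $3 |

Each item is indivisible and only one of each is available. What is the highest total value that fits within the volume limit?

$68

Check high-value combinations within 9 m³:
- A+D: volume 6+3=9, value 65+3=68
- A: volume 6, value 65
- C: volume 8, value 64
Best: $68.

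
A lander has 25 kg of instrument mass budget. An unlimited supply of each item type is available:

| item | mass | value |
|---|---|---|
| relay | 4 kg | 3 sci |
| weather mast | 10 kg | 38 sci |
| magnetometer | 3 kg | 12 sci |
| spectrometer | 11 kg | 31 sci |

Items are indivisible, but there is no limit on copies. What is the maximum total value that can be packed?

Best value-per-unit is magnetometer at 12/3; filling with it alone gives 8×12 = 96.
Optimal mix: 1×weather mast + 5×magnetometer → mass 25, value 98.

98 sci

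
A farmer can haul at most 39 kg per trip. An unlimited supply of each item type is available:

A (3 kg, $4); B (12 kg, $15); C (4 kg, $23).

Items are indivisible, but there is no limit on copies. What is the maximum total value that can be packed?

Best value-per-unit is C at 23/4; filling with it alone gives 9×23 = 207.
Optimal mix: 1×A + 9×C → weight 39, value 211.

$211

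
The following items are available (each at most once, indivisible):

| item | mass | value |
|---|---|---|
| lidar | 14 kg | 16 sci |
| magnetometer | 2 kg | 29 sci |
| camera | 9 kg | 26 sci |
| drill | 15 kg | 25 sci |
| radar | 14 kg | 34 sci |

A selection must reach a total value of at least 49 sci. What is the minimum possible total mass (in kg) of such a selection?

11

Subsets with value ≥ 49, sorted by total mass:
- magnetometer+camera: mass 11, value 55
- magnetometer+radar: mass 16, value 63
Minimum mass: 11 kg.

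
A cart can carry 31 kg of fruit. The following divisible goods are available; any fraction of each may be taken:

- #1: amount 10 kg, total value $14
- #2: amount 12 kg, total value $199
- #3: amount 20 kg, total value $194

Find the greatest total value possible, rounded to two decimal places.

Take in order of value per unit:
- #2 (199/12 per unit): all 12 → value 199, running total 199.00
- #3 (194/20 per unit): 19 of 20 → value 19×194/20 = 184.3000, running total 383.30
Total 383.30.

383.30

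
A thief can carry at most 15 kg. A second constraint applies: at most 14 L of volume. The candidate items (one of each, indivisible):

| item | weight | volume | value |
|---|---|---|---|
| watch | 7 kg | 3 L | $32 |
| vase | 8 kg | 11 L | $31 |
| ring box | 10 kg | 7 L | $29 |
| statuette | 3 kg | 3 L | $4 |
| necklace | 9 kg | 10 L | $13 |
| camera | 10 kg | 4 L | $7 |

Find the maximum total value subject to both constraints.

Feasible sets respecting both limits:
- watch+vase: weight 15, volume 14, value 63
- watch+statuette: weight 10, volume 6, value 36
- vase+statuette: weight 11, volume 14, value 35
Best: $63.

$63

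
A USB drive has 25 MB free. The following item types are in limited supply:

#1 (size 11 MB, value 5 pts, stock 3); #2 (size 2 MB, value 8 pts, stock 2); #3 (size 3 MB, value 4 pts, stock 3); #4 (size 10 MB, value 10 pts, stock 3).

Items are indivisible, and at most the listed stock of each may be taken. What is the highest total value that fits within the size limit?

38 pts

Top feasible selections:
- 2×#2 + 3×#3 + 1×#4: size 23, value 38
- 2×#2 + 2×#4: size 24, value 36
- 2×#2 + 2×#3 + 1×#4: size 20, value 34
Best: 38 pts.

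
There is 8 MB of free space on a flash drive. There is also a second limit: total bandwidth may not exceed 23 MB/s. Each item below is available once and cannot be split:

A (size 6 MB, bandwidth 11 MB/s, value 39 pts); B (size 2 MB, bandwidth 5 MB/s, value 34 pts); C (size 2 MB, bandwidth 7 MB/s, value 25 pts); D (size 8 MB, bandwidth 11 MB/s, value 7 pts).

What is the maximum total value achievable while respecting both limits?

Feasible sets respecting both limits:
- A+B: size 8, bandwidth 16, value 73
- A+C: size 8, bandwidth 18, value 64
- B+C: size 4, bandwidth 12, value 59
- A: size 6, bandwidth 11, value 39
Best: 73 pts.

73 pts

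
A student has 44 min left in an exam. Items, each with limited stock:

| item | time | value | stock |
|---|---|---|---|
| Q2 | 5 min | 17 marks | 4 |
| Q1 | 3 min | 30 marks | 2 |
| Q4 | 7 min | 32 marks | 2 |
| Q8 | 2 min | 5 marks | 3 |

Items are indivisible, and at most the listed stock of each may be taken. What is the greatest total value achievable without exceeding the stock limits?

202 marks

Best selections within time 44 and stock limits:
- 4×Q2 + 2×Q1 + 2×Q4 + 2×Q8: time 44, value 202
- 4×Q2 + 2×Q1 + 2×Q4 + 1×Q8: time 42, value 197
- 4×Q2 + 2×Q1 + 2×Q4: time 40, value 192
- 3×Q2 + 2×Q1 + 2×Q4 + 3×Q8: time 41, value 190
Best: 202 marks.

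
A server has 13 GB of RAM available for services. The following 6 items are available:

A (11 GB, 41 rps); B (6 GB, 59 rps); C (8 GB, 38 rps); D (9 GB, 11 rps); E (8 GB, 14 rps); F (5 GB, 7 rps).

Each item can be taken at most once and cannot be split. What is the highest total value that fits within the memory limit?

66 rps

This is a 0/1 knapsack; check combinations near the capacity.
- B+F: memory 6+5=11, value 59+7=66
- B: memory 6, value 59
- C+F: memory 8+5=13, value 38+7=45
- A: memory 11, value 41
Best: 66 rps.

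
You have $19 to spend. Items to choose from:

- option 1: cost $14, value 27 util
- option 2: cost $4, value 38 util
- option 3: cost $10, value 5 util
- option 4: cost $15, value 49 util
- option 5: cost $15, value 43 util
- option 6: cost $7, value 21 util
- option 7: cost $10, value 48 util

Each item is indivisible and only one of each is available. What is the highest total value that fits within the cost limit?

Check high-value combinations within $19:
- option 2+option 4: cost 4+15=19, value 38+49=87
- option 2+option 7: cost 4+10=14, value 38+48=86
- option 2+option 5: cost 4+15=19, value 38+43=81
Best: 87 util.

87 util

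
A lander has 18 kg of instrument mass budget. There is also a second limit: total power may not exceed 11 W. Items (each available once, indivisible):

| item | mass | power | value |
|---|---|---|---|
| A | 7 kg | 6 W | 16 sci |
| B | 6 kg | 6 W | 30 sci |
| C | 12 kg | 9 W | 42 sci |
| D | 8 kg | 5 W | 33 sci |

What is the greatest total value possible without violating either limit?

Feasible sets respecting both limits:
- B+D: mass 14, power 11, value 63
- A+D: mass 15, power 11, value 49
- C: mass 12, power 9, value 42
Best: 63 sci.

63 sci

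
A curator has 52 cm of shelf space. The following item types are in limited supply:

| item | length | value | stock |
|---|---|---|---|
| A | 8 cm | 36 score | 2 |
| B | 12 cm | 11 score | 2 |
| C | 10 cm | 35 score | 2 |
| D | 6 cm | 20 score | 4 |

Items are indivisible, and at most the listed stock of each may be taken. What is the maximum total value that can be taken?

187 score

Top feasible selections:
- 2×A + 1×C + 4×D: length 50, value 187
- 1×A + 2×C + 4×D: length 52, value 186
Best: 187 score.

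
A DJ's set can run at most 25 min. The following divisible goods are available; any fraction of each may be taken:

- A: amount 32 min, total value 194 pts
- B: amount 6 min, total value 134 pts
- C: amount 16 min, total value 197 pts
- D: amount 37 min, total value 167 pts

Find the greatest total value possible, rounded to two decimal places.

Take in order of value per unit:
- B (134/6 per unit): all 6 → value 134, running total 134.00
- C (197/16 per unit): all 16 → value 197, running total 331.00
- A (194/32 per unit): 3 of 32 → value 3×194/32 = 18.1875, running total 349.19
Total 349.19.

349.19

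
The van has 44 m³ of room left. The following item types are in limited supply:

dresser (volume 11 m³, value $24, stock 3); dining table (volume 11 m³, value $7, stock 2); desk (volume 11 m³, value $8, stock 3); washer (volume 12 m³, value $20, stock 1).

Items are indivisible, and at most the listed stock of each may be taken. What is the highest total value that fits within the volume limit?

Best selections within volume 44 and stock limits:
- 3×dresser + 1×desk: volume 44, value 80
- 3×dresser + 1×dining table: volume 44, value 79
- 3×dresser: volume 33, value 72
- 2×dresser + 1×washer: volume 34, value 68
Best: $80.

$80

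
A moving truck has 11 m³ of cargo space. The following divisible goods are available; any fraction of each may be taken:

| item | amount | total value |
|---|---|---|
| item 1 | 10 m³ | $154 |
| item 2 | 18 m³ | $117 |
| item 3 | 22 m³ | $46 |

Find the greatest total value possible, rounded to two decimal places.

160.50

Take in order of value per unit:
- item 1 (154/10 per unit): all 10 → value 154, running total 154.00
- item 2 (117/18 per unit): 1 of 18 → value 1×117/18 = 6.5000, running total 160.50
Total 160.50.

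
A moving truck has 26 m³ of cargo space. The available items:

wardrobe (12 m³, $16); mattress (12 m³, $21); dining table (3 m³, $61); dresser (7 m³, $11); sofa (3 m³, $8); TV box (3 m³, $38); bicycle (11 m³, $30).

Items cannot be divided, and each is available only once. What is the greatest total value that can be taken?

$140

This is a 0/1 knapsack; check combinations near the capacity.
- dining table+dresser+TV box+bicycle: volume 3+7+3+11=24, value 61+11+38+30=140
- dining table+sofa+TV box+bicycle: volume 3+3+3+11=20, value 61+8+38+30=137
- mattress+dining table+dresser+TV box: volume 12+3+7+3=25, value 21+61+11+38=131
Best: $140.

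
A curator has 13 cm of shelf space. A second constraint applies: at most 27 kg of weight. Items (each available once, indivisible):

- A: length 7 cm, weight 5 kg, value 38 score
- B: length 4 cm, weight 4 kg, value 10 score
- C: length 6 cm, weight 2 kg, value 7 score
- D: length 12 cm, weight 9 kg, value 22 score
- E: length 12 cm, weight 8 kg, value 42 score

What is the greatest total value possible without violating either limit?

Feasible sets respecting both limits:
- A+B: length 11, weight 9, value 48
- A+C: length 13, weight 7, value 45
- E: length 12, weight 8, value 42
Best: 48 score.

48 score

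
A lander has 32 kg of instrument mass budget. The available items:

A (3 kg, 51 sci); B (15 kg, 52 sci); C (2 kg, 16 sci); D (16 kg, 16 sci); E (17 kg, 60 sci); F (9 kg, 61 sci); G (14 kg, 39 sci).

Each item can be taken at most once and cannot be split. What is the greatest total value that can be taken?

Check high-value combinations within 32 kg:
- A+C+E+F: mass 3+2+17+9=31, value 51+16+60+61=188
- A+B+C+F: mass 3+15+2+9=29, value 51+52+16+61=180
- A+E+F: mass 3+17+9=29, value 51+60+61=172
- A+C+F+G: mass 3+2+9+14=28, value 51+16+61+39=167
- A+B+F: mass 3+15+9=27, value 51+52+61=164
Best: 188 sci.

188 sci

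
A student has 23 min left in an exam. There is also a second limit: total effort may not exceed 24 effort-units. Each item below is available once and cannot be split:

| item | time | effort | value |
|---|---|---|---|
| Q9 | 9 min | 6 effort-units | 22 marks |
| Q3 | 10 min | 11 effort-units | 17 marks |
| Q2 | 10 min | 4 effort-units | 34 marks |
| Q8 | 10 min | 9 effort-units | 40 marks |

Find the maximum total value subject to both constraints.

74 marks

Feasible sets respecting both limits:
- Q2+Q8: time 20, effort 13, value 74
- Q9+Q8: time 19, effort 15, value 62
- Q3+Q8: time 20, effort 20, value 57
- Q9+Q2: time 19, effort 10, value 56
Best: 74 marks.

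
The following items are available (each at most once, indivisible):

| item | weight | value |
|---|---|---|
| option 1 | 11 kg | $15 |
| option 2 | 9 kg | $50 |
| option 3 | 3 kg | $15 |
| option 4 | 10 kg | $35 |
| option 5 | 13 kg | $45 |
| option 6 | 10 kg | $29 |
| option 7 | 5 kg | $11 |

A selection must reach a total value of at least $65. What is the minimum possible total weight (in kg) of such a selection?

Subsets with value ≥ 65, sorted by total weight:
- option 2+option 3: weight 12, value 65
- option 2+option 3+option 7: weight 17, value 76
Minimum weight: 12 kg.

12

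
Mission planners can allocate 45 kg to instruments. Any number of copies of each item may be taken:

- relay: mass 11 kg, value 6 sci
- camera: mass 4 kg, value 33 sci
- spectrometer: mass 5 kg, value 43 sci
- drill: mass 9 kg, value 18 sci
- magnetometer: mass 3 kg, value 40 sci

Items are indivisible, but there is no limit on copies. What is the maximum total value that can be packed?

Best value-per-unit is magnetometer at 40/3, and filling with it alone uses mass 15×3=45. No mix of the others beats 15×40 = 600.

600 sci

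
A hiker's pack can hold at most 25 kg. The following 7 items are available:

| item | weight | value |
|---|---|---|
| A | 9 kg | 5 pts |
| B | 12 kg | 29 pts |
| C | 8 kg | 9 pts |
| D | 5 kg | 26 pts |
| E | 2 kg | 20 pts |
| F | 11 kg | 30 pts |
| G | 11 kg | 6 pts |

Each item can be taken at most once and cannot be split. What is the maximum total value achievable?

Check high-value combinations within 25 kg:
- B+E+F: weight 12+2+11=25, value 29+20+30=79
- D+E+F: weight 5+2+11=18, value 26+20+30=76
- B+D+E: weight 12+5+2=19, value 29+26+20=75
Best: 79 pts.

79 pts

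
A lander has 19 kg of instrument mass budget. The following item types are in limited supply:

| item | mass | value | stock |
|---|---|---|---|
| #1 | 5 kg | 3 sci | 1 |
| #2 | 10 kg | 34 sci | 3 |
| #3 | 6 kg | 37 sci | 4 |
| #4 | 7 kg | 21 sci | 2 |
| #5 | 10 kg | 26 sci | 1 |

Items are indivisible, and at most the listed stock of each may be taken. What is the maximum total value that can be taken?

111 sci

Best selections within mass 19 and stock limits:
- 3×#3: mass 18, value 111
- 2×#3 + 1×#4: mass 19, value 95
- 1×#1 + 2×#3: mass 17, value 77
- 2×#3: mass 12, value 74
Best: 111 sci.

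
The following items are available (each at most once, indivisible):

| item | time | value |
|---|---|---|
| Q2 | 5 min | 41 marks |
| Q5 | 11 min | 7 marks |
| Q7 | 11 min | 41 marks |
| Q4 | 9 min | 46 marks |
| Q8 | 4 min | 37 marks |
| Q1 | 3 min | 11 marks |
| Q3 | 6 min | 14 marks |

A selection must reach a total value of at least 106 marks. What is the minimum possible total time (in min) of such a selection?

18

Subsets with value ≥ 106, sorted by total time:
- Q2+Q4+Q8: time 18, value 124
- Q2+Q7+Q8: time 20, value 119
- Q2+Q4+Q8+Q1: time 21, value 135
Minimum time: 18 min.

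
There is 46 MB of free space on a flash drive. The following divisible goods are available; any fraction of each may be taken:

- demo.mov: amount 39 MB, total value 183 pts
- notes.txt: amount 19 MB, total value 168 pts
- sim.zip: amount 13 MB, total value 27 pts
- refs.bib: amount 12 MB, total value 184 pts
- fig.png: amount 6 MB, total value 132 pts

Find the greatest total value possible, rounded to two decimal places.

526.23

Take in order of value per unit:
- fig.png (132/6 per unit): all 6 → value 132, running total 132.00
- refs.bib (184/12 per unit): all 12 → value 184, running total 316.00
- notes.txt (168/19 per unit): all 19 → value 168, running total 484.00
- demo.mov (183/39 per unit): 9 of 39 → value 9×183/39 = 42.2308, running total 526.23
Total 526.23.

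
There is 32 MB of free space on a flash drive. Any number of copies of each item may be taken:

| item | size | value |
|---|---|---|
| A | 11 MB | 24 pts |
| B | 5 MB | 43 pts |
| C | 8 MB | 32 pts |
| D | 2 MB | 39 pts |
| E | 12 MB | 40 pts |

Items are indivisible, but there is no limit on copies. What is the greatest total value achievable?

Best value-per-unit is D at 39/2, and filling with it alone uses size 16×2=32. No mix of the others beats 16×39 = 624.

624 pts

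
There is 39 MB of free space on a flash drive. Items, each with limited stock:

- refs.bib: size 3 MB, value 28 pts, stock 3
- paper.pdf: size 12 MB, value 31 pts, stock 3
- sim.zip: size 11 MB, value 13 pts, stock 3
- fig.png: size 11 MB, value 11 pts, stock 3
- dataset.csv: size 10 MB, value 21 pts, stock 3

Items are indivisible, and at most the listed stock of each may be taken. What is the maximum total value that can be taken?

Top feasible selections:
- 3×refs.bib + 3×dataset.csv: size 39, value 147
- 3×refs.bib + 2×paper.pdf: size 33, value 146
- 3×refs.bib + 1×paper.pdf + 1×dataset.csv: size 31, value 136
- 2×refs.bib + 1×paper.pdf + 2×dataset.csv: size 38, value 129
Best: 147 pts.

147 pts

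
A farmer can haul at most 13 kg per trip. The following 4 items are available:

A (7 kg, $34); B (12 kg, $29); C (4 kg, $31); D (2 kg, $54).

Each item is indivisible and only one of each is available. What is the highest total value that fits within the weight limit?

$119

Check high-value combinations within 13 kg:
- A+C+D: weight 7+4+2=13, value 34+31+54=119
- A+D: weight 7+2=9, value 34+54=88
- C+D: weight 4+2=6, value 31+54=85
- A+C: weight 7+4=11, value 34+31=65
- D: weight 2, value 54
Best: $119.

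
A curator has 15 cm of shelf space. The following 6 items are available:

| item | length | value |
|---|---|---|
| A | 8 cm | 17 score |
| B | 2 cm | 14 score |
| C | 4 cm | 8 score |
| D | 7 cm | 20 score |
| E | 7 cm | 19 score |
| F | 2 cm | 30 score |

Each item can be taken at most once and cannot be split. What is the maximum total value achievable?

72 score

Check high-value combinations within 15 cm:
- B+C+D+F: length 2+4+7+2=15, value 14+8+20+30=72
- B+C+E+F: length 2+4+7+2=15, value 14+8+19+30=71
- B+D+F: length 2+7+2=11, value 14+20+30=64
- B+E+F: length 2+7+2=11, value 14+19+30=63
- A+B+F: length 8+2+2=12, value 17+14+30=61
Best: 72 score.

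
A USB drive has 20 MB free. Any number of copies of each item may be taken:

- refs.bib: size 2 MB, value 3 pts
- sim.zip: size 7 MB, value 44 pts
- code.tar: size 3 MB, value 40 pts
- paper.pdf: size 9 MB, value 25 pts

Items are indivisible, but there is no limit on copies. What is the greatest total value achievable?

243 pts

Best value-per-unit is code.tar at 40/3; filling with it alone gives 6×40 = 240.
Optimal mix: 1×refs.bib + 6×code.tar → size 20, value 243.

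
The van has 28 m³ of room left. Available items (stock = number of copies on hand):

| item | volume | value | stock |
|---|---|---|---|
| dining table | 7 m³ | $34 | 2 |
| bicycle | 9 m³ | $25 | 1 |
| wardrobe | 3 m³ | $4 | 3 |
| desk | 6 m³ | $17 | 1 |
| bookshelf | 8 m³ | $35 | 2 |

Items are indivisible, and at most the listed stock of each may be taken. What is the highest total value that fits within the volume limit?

Best selections within volume 28 and stock limits:
- 2×dining table + 1×desk + 1×bookshelf: volume 28, value 120
- 2×dining table + 2×wardrobe + 1×bookshelf: volume 28, value 111
Best: $120.

$120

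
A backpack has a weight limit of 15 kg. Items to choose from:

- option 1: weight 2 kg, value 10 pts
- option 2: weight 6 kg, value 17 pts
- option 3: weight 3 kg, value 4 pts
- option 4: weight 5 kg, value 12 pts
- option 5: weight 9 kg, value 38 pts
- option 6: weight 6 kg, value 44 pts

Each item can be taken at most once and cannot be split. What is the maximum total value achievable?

82 pts

Check high-value combinations within 15 kg:
- option 5+option 6: weight 9+6=15, value 38+44=82
- option 1+option 2+option 6: weight 2+6+6=14, value 10+17+44=71
- option 1+option 4+option 6: weight 2+5+6=13, value 10+12+44=66
- option 2+option 3+option 6: weight 6+3+6=15, value 17+4+44=65
Best: 82 pts.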